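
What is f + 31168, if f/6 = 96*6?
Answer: 34624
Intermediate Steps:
f = 3456 (f = 6*(96*6) = 6*576 = 3456)
f + 31168 = 3456 + 31168 = 34624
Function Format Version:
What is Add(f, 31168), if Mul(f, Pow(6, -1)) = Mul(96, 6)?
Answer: 34624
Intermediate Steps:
f = 3456 (f = Mul(6, Mul(96, 6)) = Mul(6, 576) = 3456)
Add(f, 31168) = Add(3456, 31168) = 34624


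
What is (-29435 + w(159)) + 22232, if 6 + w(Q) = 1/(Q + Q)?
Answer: -2292461/318 ≈ -7209.0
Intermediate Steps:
w(Q) = -6 + 1/(2*Q) (w(Q) = -6 + 1/(Q + Q) = -6 + 1/(2*Q))
(-29435 + w(159)) + 22232 = (-29435 + (-6 + (½)/159)) + 22232 = (-29435 + (-6 + (½)*(1/159))) + 22232 = (-29435 + (-6 + 1/318)) + 22232 = (-29435 - 1907/318) + 22232 = -9362237/318 + 22232 = -2292461/318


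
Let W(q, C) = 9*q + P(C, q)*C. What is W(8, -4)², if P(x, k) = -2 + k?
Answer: 2304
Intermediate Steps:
W(q, C) = 9*q + C*(-2 + q) (W(q, C) = 9*q + (-2 + q)*C = 9*q + C*(-2 + q))
W(8, -4)² = (9*8 - 4*(-2 + 8))² = (72 - 4*6)² = (72 - 24)² = 48² = 2304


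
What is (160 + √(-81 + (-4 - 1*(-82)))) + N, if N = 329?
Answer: 489 + I*√3 ≈ 489.0 + 1.732*I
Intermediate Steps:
(160 + √(-81 + (-4 - 1*(-82)))) + N = (160 + √(-81 + (-4 - 1*(-82)))) + 329 = (160 + √(-81 + (-4 + 82))) + 329 = (160 + √(-81 + 78)) + 329 = (160 + √(-3)) + 329 = (160 + I*√3) + 329 = 489 + I*√3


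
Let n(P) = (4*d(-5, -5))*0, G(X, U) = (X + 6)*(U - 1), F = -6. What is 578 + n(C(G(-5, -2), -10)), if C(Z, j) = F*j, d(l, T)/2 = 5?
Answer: 578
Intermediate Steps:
d(l, T) = 10 (d(l, T) = 2*5 = 10)
G(X, U) = (-1 + U)*(6 + X) (G(X, U) = (6 + X)*(-1 + U) = (-1 + U)*(6 + X))
C(Z, j) = -6*j
n(P) = 0 (n(P) = (4*10)*0 = 40*0 = 0)
578 + n(C(G(-5, -2), -10)) = 578 + 0 = 578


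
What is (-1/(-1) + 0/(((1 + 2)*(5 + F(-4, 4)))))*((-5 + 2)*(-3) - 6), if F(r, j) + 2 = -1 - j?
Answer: 3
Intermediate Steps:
F(r, j) = -3 - j (F(r, j) = -2 + (-1 - j) = -3 - j)
(-1/(-1) + 0/(((1 + 2)*(5 + F(-4, 4)))))*((-5 + 2)*(-3) - 6) = (-1/(-1) + 0/(((1 + 2)*(5 + (-3 - 1*4)))))*((-5 + 2)*(-3) - 6) = (-1*(-1) + 0/((3*(5 + (-3 - 4)))))*(-3*(-3) - 6) = (1 + 0/((3*(5 - 7))))*(9 - 6) = (1 + 0/((3*(-2))))*3 = (1 + 0/(-6))*3 = (1 + 0*(-⅙))*3 = (1 + 0)*3 = 1*3 = 3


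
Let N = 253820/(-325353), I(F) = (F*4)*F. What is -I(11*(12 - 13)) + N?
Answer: -22532096/46479 ≈ -484.78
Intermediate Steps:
I(F) = 4*F**2 (I(F) = (4*F)*F = 4*F**2)
N = -36260/46479 (N = 253820*(-1/325353) = -36260/46479 ≈ -0.78014)
-I(11*(12 - 13)) + N = -4*(11*(12 - 13))**2 - 36260/46479 = -4*(11*(-1))**2 - 36260/46479 = -4*(-11)**2 - 36260/46479 = -4*121 - 36260/46479 = -1*484 - 36260/46479 = -484 - 36260/46479 = -22532096/46479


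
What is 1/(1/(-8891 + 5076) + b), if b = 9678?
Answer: 3815/36921569 ≈ 0.00010333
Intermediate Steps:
1/(1/(-8891 + 5076) + b) = 1/(1/(-8891 + 5076) + 9678) = 1/(1/(-3815) + 9678) = 1/(-1/3815 + 9678) = 1/(36921569/3815) = 3815/36921569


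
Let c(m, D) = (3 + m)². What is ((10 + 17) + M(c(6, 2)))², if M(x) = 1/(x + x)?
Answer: 19140625/26244 ≈ 729.33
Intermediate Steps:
M(x) = 1/(2*x)
((10 + 17) + M(c(6, 2)))² = ((10 + 17) + 1/(2*((3 + 6)²)))² = (27 + 1/(2*(9²)))² = (27 + (½)/81)² = (27 + (½)*(1/81))² = (27 + 1/162)² = (4375/162)² = 19140625/26244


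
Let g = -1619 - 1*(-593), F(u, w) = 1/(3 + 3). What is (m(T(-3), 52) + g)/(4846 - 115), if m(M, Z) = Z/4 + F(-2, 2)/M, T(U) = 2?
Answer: -12155/56772 ≈ -0.21410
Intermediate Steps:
F(u, w) = ⅙ (F(u, w) = 1/6 = ⅙)
m(M, Z) = Z/4 + 1/(6*M)
g = -1026 (g = -1619 + 593 = -1026)
(m(T(-3), 52) + g)/(4846 - 115) = (((¼)*52 + (⅙)/2) - 1026)/(4846 - 115) = ((13 + (⅙)*(½)) - 1026)/4731 = ((13 + 1/12) - 1026)*(1/4731) = (157/12 - 1026)*(1/4731) = -12155/12*1/4731 = -12155/56772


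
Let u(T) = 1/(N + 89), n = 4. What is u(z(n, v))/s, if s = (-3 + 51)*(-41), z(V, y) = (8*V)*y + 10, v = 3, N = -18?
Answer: -1/139728 ≈ -7.1568e-6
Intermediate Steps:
z(V, y) = 10 + 8*V*y (z(V, y) = 8*V*y + 10 = 10 + 8*V*y)
u(T) = 1/71 (u(T) = 1/(-18 + 89) = 1/71)
s = -1968 (s = 48*(-41) = -1968)
u(z(n, v))/s = (1/71)/(-1968) = (1/71)*(-1/1968) = -1/139728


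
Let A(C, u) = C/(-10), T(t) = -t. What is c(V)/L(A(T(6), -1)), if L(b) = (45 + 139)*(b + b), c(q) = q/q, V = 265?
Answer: 5/1104 ≈ 0.0045290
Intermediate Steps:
c(q) = 1
A(C, u) = -C/10 (A(C, u) = C*(-⅒) = -C/10)
L(b) = 368*b (L(b) = 184*(2*b) = 368*b)
c(V)/L(A(T(6), -1)) = 1/(368*(-(-1)*6/10)) = 1/(368*(-⅒*(-6))) = 1/(368*(⅗)) = 1/(1104/5) = 1*(5/1104) = 5/1104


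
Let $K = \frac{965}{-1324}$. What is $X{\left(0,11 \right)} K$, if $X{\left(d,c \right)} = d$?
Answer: $0$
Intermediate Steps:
$K = - \frac{965}{1324}$ ($K = 965 \left(- \frac{1}{1324}\right) = - \frac{965}{1324} \approx -0.72885$)
$X{\left(0,11 \right)} K = 0 \left(- \frac{965}{1324}\right) = 0$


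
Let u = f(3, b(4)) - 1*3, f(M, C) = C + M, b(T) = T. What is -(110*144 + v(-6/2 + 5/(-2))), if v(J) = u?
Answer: -15844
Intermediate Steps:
u = 4 (u = (4 + 3) - 1*3 = 7 - 3 = 4)
v(J) = 4
-(110*144 + v(-6/2 + 5/(-2))) = -(110*144 + 4) = -(15840 + 4) = -1*15844 = -15844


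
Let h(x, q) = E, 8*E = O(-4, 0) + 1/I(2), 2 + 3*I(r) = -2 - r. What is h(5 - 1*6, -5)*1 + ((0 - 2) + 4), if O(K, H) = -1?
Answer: 29/16 ≈ 1.8125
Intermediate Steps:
I(r) = -4/3 - r/3 (I(r) = -⅔ + (-2 - r)/3 = -⅔ + (-⅔ - r/3) = -4/3 - r/3)
E = -3/16 (E = (-1 + 1/(-4/3 - ⅓*2))/8 = (-1 + 1/(-4/3 - ⅔))/8 = (-1 + 1/(-2))/8 = (-1 - ½)/8 = (⅛)*(-3/2) = -3/16 ≈ -0.18750)
h(x, q) = -3/16
h(5 - 1*6, -5)*1 + ((0 - 2) + 4) = -3/16*1 + ((0 - 2) + 4) = -3/16 + (-2 + 4) = -3/16 + 2 = 29/16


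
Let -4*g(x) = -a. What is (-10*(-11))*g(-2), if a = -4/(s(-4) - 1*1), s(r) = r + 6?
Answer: -110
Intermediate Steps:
s(r) = 6 + r
a = -4 (a = -4/((6 - 4) - 1*1) = -4/(2 - 1) = -4/1 = -4*1 = -4)
g(x) = -1 (g(x) = -(-1)*(-4)/4 = -¼*4 = -1)
(-10*(-11))*g(-2) = -10*(-11)*(-1) = 110*(-1) = -110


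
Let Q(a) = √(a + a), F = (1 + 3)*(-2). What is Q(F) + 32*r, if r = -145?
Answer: -4640 + 4*I ≈ -4640.0 + 4.0*I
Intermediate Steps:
F = -8 (F = 4*(-2) = -8)
Q(a) = √2*√a (Q(a) = √(2*a) = √2*√a)
Q(F) + 32*r = √2*√(-8) + 32*(-145) = √2*(2*I*√2) - 4640 = 4*I - 4640 = -4640 + 4*I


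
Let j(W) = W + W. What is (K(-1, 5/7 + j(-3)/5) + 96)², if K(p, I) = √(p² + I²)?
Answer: (3360 + √1514)²/1225 ≈ 9430.7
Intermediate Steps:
j(W) = 2*W
K(p, I) = √(I² + p²)
(K(-1, 5/7 + j(-3)/5) + 96)² = (√((5/7 + (2*(-3))/5)² + (-1)²) + 96)² = (√((5*(⅐) - 6*⅕)² + 1) + 96)² = (√((5/7 - 6/5)² + 1) + 96)² = (√((-17/35)² + 1) + 96)² = (√(289/1225 + 1) + 96)² = (√(1514/1225) + 96)² = (√1514/35 + 96)² = (96 + √1514/35)²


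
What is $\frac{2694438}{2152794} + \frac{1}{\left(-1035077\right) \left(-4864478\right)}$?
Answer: $\frac{2261131636346773637}{1806592179867097994} \approx 1.2516$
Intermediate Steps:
$\frac{2694438}{2152794} + \frac{1}{\left(-1035077\right) \left(-4864478\right)} = 2694438 \cdot \frac{1}{2152794} - - \frac{1}{5035109294806} = \frac{449073}{358799} + \frac{1}{5035109294806} = \frac{2261131636346773637}{1806592179867097994}$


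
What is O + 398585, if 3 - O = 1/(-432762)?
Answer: 172493740057/432762 ≈ 3.9859e+5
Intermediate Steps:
O = 1298287/432762 (O = 3 - 1/(-432762) = 3 - 1*(-1/432762) = 3 + 1/432762 = 1298287/432762 ≈ 3.0000)
O + 398585 = 1298287/432762 + 398585 = 172493740057/432762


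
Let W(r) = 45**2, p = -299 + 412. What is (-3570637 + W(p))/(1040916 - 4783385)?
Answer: 3568612/3742469 ≈ 0.95354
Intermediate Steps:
p = 113
W(r) = 2025
(-3570637 + W(p))/(1040916 - 4783385) = (-3570637 + 2025)/(1040916 - 4783385) = -3568612/(-3742469) = -3568612*(-1/3742469) = 3568612/3742469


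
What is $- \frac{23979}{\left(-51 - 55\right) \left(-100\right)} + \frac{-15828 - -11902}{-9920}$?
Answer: $- \frac{2453201}{1314400} \approx -1.8664$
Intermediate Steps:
$- \frac{23979}{\left(-51 - 55\right) \left(-100\right)} + \frac{-15828 - -11902}{-9920} = - \frac{23979}{\left(-106\right) \left(-100\right)} + \left(-15828 + 11902\right) \left(- \frac{1}{9920}\right) = - \frac{23979}{10600} - - \frac{1963}{4960} = \left(-23979\right) \frac{1}{10600} + \frac{1963}{4960} = - \frac{23979}{10600} + \frac{1963}{4960} = - \frac{2453201}{1314400}$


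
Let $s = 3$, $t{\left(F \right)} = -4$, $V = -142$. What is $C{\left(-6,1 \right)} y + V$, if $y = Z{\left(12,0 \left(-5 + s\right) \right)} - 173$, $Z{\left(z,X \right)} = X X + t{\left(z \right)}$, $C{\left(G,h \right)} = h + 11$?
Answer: $-2266$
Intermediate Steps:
$C{\left(G,h \right)} = 11 + h$
$Z{\left(z,X \right)} = -4 + X^{2}$ ($Z{\left(z,X \right)} = X X - 4 = X^{2} - 4 = -4 + X^{2}$)
$y = -177$ ($y = \left(-4 + \left(0 \left(-5 + 3\right)\right)^{2}\right) - 173 = \left(-4 + \left(0 \left(-2\right)\right)^{2}\right) - 173 = \left(-4 + 0^{2}\right) - 173 = \left(-4 + 0\right) - 173 = -4 - 173 = -177$)
$C{\left(-6,1 \right)} y + V = \left(11 + 1\right) \left(-177\right) - 142 = 12 \left(-177\right) - 142 = -2124 - 142 = -2266$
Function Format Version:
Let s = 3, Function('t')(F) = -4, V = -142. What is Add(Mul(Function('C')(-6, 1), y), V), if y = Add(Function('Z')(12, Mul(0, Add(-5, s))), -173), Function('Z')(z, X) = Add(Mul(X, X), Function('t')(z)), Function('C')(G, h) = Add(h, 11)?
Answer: -2266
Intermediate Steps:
Function('C')(G, h) = Add(11, h)
Function('Z')(z, X) = Add(-4, Pow(X, 2)) (Function('Z')(z, X) = Add(Mul(X, X), -4) = Add(Pow(X, 2), -4) = Add(-4, Pow(X, 2)))
y = -177 (y = Add(Add(-4, Pow(Mul(0, Add(-5, 3)), 2)), -173) = Add(Add(-4, Pow(Mul(0, -2), 2)), -173) = Add(Add(-4, Pow(0, 2)), -173) = Add(Add(-4, 0), -173) = Add(-4, -173) = -177)
Add(Mul(Function('C')(-6, 1), y), V) = Add(Mul(Add(11, 1), -177), -142) = Add(Mul(12, -177), -142) = Add(-2124, -142) = -2266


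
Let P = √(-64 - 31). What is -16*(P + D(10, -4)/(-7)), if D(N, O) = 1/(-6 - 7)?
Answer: -16/91 - 16*I*√95 ≈ -0.17582 - 155.95*I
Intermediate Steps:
D(N, O) = -1/13 (D(N, O) = 1/(-13) = -1/13)
P = I*√95 (P = √(-95) = I*√95 ≈ 9.7468*I)
-16*(P + D(10, -4)/(-7)) = -16*(I*√95 - 1/13/(-7)) = -16*(I*√95 - 1/13*(-⅐)) = -16*(I*√95 + 1/91) = -16*(1/91 + I*√95) = -16/91 - 16*I*√95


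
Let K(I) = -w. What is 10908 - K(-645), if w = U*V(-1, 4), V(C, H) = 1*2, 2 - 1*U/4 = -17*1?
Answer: 11060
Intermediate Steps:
U = 76 (U = 8 - (-68) = 8 - 4*(-17) = 8 + 68 = 76)
V(C, H) = 2
w = 152 (w = 76*2 = 152)
K(I) = -152 (K(I) = -1*152 = -152)
10908 - K(-645) = 10908 - 1*(-152) = 10908 + 152 = 11060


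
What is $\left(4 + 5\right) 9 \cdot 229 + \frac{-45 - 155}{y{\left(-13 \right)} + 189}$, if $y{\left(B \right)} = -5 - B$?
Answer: $\frac{3653953}{197} \approx 18548.0$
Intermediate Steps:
$\left(4 + 5\right) 9 \cdot 229 + \frac{-45 - 155}{y{\left(-13 \right)} + 189} = \left(4 + 5\right) 9 \cdot 229 + \frac{-45 - 155}{\left(-5 - -13\right) + 189} = 9 \cdot 9 \cdot 229 - \frac{200}{\left(-5 + 13\right) + 189} = 81 \cdot 229 - \frac{200}{8 + 189} = 18549 - \frac{200}{197} = \frac{3653953}{197}$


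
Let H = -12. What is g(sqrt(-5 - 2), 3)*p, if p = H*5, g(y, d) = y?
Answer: -60*I*sqrt(7) ≈ -158.75*I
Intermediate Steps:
p = -60 (p = -12*5 = -60)
g(sqrt(-5 - 2), 3)*p = sqrt(-5 - 2)*(-60) = sqrt(-7)*(-60) = (I*sqrt(7))*(-60) = -60*I*sqrt(7)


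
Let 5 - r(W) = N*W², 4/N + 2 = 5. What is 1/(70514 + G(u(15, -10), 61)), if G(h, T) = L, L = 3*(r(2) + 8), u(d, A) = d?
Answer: 1/70537 ≈ 1.4177e-5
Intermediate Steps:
N = 4/3 (N = 4/(-2 + 5) = 4/3 ≈ 1.3333)
r(W) = 5 - 4*W²/3
L = 23 (L = 3*((5 - 4/3*2²) + 8) = 3*((5 - 4/3*4) + 8) = 3*((5 - 16/3) + 8) = 3*(-⅓ + 8) = 3*(23/3) = 23)
G(h, T) = 23
1/(70514 + G(u(15, -10), 61)) = 1/(70514 + 23) = 1/70537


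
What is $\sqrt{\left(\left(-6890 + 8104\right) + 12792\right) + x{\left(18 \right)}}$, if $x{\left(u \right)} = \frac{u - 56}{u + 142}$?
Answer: $\frac{\sqrt{5602305}}{20} \approx 118.35$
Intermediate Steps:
$x{\left(u \right)} = \frac{-56 + u}{142 + u}$
$\sqrt{\left(\left(-6890 + 8104\right) + 12792\right) + x{\left(18 \right)}} = \sqrt{\left(\left(-6890 + 8104\right) + 12792\right) + \frac{-56 + 18}{142 + 18}} = \sqrt{\left(1214 + 12792\right) + \frac{1}{160} \left(-38\right)} = \sqrt{14006 + \frac{1}{160} \left(-38\right)} = \sqrt{14006 - \frac{19}{80}} = \sqrt{\frac{1120461}{80}} = \frac{\sqrt{5602305}}{20}$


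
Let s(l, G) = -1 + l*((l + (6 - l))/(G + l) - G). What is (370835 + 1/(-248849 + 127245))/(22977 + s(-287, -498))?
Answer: -35399590181115/11450114440912 ≈ -3.0916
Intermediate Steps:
s(l, G) = -1 + l*(-G + 6/(G + l)) (s(l, G) = -1 + l*(6/(G + l) - G) = -1 + l*(-G + 6/(G + l)))
(370835 + 1/(-248849 + 127245))/(22977 + s(-287, -498)) = (370835 + 1/(-248849 + 127245))/(22977 + (-1*(-498) + 5*(-287) - 1*(-498)*(-287)**2 - 1*(-287)*(-498)**2)/(-498 - 287)) = (370835 + 1/(-121604))/(22977 + (498 - 1435 - 1*(-498)*82369 - 1*(-287)*248004)/(-785)) = (370835 - 1/121604)/(22977 - (498 - 1435 + 41019762 + 71177148)/785) = 45095019339/(121604*(22977 - 1/785*112195973)) = 45095019339/(121604*(22977 - 112195973/785)) = 45095019339/(121604*(-94159028/785)) = (45095019339/121604)*(-785/94159028) = -35399590181115/11450114440912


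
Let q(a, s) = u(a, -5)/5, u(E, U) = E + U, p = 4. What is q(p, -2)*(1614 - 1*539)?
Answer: -215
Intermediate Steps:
q(a, s) = -1 + a/5 (q(a, s) = (a - 5)/5 = (-5 + a)*(⅕) = -1 + a/5)
q(p, -2)*(1614 - 1*539) = (-1 + (⅕)*4)*(1614 - 1*539) = (-1 + ⅘)*(1614 - 539) = -⅕*1075 = -215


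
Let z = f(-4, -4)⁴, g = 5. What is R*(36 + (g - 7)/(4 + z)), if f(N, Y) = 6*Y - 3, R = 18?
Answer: 344376324/531445 ≈ 648.00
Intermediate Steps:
f(N, Y) = -3 + 6*Y
z = 531441 (z = (-3 + 6*(-4))⁴ = (-3 - 24)⁴ = (-27)⁴ = 531441)
R*(36 + (g - 7)/(4 + z)) = 18*(36 + (5 - 7)/(4 + 531441)) = 18*(36 - 2/531445) = 18*(19132018/531445) = 344376324/531445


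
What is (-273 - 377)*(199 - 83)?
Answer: -75400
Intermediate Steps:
(-273 - 377)*(199 - 83) = -650*116 = -75400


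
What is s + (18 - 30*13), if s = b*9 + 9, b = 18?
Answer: -201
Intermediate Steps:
s = 171 (s = 18*9 + 9 = 162 + 9 = 171)
s + (18 - 30*13) = 171 + (18 - 30*13) = 171 + (18 - 390) = 171 - 372 = -201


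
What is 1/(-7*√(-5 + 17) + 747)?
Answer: 249/185807 + 14*√3/557421 ≈ 0.0013836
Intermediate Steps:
1/(-7*√(-5 + 17) + 747) = 1/(-14*√3 + 747) = 1/(747 - 14*√3)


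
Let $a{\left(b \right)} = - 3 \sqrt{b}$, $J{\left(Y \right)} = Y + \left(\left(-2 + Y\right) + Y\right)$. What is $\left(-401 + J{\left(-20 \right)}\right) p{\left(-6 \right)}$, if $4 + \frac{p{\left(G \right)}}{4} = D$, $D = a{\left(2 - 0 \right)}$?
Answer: $7408 + 5556 \sqrt{2} \approx 15265.0$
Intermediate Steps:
$J{\left(Y \right)} = -2 + 3 Y$ ($J{\left(Y \right)} = Y + \left(-2 + 2 Y\right) = -2 + 3 Y$)
$D = - 3 \sqrt{2}$ ($D = - 3 \sqrt{2 - 0} = - 3 \sqrt{2 + 0} = - 3 \sqrt{2} \approx -4.2426$)
$p{\left(G \right)} = -16 - 12 \sqrt{2}$ ($p{\left(G \right)} = -16 + 4 \left(- 3 \sqrt{2}\right) = -16 - 12 \sqrt{2}$)
$\left(-401 + J{\left(-20 \right)}\right) p{\left(-6 \right)} = \left(-401 + \left(-2 + 3 \left(-20\right)\right)\right) \left(-16 - 12 \sqrt{2}\right) = \left(-401 - 62\right) \left(-16 - 12 \sqrt{2}\right) = - 463 \left(-16 - 12 \sqrt{2}\right) = 7408 + 5556 \sqrt{2}$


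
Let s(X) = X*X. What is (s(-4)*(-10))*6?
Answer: -960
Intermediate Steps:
s(X) = X²
(s(-4)*(-10))*6 = ((-4)²*(-10))*6 = (16*(-10))*6 = -160*6 = -960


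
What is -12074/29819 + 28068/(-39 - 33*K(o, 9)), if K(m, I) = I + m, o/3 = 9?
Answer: -283924830/12195971 ≈ -23.280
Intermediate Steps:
o = 27 (o = 3*9 = 27)
-12074/29819 + 28068/(-39 - 33*K(o, 9)) = -12074/29819 + 28068/(-39 - 33*(9 + 27)) = -12074*1/29819 + 28068/(-39 - 33*36) = -12074/29819 + 28068/(-39 - 1188) = -12074/29819 + 28068/(-1227) = -12074/29819 + 28068*(-1/1227) = -12074/29819 - 9356/409 = -283924830/12195971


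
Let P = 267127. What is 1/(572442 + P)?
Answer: 1/839569 ≈ 1.1911e-6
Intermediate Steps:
1/(572442 + P) = 1/(572442 + 267127) = 1/839569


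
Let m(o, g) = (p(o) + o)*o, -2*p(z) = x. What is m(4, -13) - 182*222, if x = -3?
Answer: -40382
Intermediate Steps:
p(z) = 3/2 (p(z) = -1/2*(-3) = 3/2)
m(o, g) = o*(3/2 + o) (m(o, g) = (3/2 + o)*o = o*(3/2 + o))
m(4, -13) - 182*222 = (1/2)*4*(3 + 2*4) - 182*222 = (1/2)*4*(3 + 8) - 40404 = (1/2)*4*11 - 40404 = 22 - 40404 = -40382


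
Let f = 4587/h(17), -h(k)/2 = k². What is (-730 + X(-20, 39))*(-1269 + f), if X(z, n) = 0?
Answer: 269395185/289 ≈ 9.3216e+5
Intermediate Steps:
h(k) = -2*k²
f = -4587/578 (f = 4587/((-2*17²)) = 4587/((-2*289)) = 4587/(-578) = 4587*(-1/578) = -4587/578 ≈ -7.9360)
(-730 + X(-20, 39))*(-1269 + f) = (-730 + 0)*(-1269 - 4587/578) = -730*(-738069/578) = 269395185/289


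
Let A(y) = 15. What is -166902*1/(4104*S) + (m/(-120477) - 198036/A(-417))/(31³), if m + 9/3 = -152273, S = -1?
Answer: 164584968989933/4091608549980 ≈ 40.225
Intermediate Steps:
m = -152276 (m = -3 - 152273 = -152276)
-166902*1/(4104*S) + (m/(-120477) - 198036/A(-417))/(31³) = -166902/((57*(-1))*72) + (-152276/(-120477) - 198036/15)/(31³) = -166902/((-57*72)) + (-152276*(-1/120477) - 198036*1/15)/29791 = -166902/(-4104) + (152276/120477 - 66012/5)*(1/29791) = -166902*(-1/4104) - 7952166344/602385*1/29791 = 27817/684 - 7952166344/17945651535 = 164584968989933/4091608549980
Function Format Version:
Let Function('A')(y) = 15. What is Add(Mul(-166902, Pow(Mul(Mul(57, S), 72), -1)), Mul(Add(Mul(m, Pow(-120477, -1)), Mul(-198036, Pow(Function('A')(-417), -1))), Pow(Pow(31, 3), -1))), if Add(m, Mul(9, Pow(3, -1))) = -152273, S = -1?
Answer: Rational(164584968989933, 4091608549980) ≈ 40.225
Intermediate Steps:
m = -152276 (m = Add(-3, -152273) = -152276)
Add(Mul(-166902, Pow(Mul(Mul(57, S), 72), -1)), Mul(Add(Mul(m, Pow(-120477, -1)), Mul(-198036, Pow(Function('A')(-417), -1))), Pow(Pow(31, 3), -1))) = Add(Mul(-166902, Pow(Mul(Mul(57, -1), 72), -1)), Mul(Add(Mul(-152276, Pow(-120477, -1)), Mul(-198036, Pow(15, -1))), Pow(Pow(31, 3), -1))) = Add(Mul(-166902, Pow(Mul(-57, 72), -1)), Mul(Add(Mul(-152276, Rational(-1, 120477)), Mul(-198036, Rational(1, 15))), Pow(29791, -1))) = Add(Mul(-166902, Pow(-4104, -1)), Mul(Add(Rational(152276, 120477), Rational(-66012, 5)), Rational(1, 29791))) = Add(Mul(-166902, Rational(-1, 4104)), Mul(Rational(-7952166344, 602385), Rational(1, 29791))) = Add(Rational(27817, 684), Rational(-7952166344, 17945651535)) = Rational(164584968989933, 4091608549980)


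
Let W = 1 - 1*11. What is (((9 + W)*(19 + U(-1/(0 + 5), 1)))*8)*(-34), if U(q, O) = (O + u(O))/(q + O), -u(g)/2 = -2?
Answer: 6868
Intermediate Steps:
u(g) = 4 (u(g) = -2*(-2) = 4)
W = -10 (W = 1 - 11 = -10)
U(q, O) = (4 + O)/(O + q) (U(q, O) = (O + 4)/(q + O) = (4 + O)/(O + q))
(((9 + W)*(19 + U(-1/(0 + 5), 1)))*8)*(-34) = (((9 - 10)*(19 + (4 + 1)/(1 - 1/(0 + 5))))*8)*(-34) = (-(19 + 5/(1 - 1/5))*8)*(-34) = (-(19 + 5/(4/5))*8)*(-34) = (-(19 + (5/4)*5)*8)*(-34) = (-(19 + 25/4)*8)*(-34) = (-1*101/4*8)*(-34) = -101/4*8*(-34) = -202*(-34) = 6868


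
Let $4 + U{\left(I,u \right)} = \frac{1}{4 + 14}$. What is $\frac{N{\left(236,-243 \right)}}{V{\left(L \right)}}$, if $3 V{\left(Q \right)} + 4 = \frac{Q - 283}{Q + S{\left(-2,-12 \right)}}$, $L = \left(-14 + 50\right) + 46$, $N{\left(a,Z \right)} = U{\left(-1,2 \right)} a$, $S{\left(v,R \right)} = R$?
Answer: $\frac{586460}{1443} \approx 406.42$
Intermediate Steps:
$U{\left(I,u \right)} = - \frac{71}{18}$ ($U{\left(I,u \right)} = -4 + \frac{1}{4 + 14} = -4 + \frac{1}{18} = - \frac{71}{18}$)
$N{\left(a,Z \right)} = - \frac{71 a}{18}$
$L = 82$ ($L = 36 + 46 = 82$)
$V{\left(Q \right)} = - \frac{4}{3} + \frac{-283 + Q}{3 \left(-12 + Q\right)}$ ($V{\left(Q \right)} = - \frac{4}{3} + \frac{\left(Q - 283\right) \frac{1}{Q - 12}}{3} = - \frac{4}{3} + \frac{\left(-283 + Q\right) \frac{1}{-12 + Q}}{3} = - \frac{4}{3} + \frac{\frac{1}{-12 + Q} \left(-283 + Q\right)}{3} = - \frac{4}{3} + \frac{-283 + Q}{3 \left(-12 + Q\right)}$)
$\frac{N{\left(236,-243 \right)}}{V{\left(L \right)}} = \frac{\left(- \frac{71}{18}\right) 236}{\frac{1}{-12 + 82} \left(- \frac{235}{3} - 82\right)} = - \frac{8378}{9 \frac{- \frac{235}{3} - 82}{70}} = - \frac{8378}{9 \cdot \frac{1}{70} \left(- \frac{481}{3}\right)} = - \frac{8378}{9 \left(- \frac{481}{210}\right)} = \left(- \frac{8378}{9}\right) \left(- \frac{210}{481}\right) = \frac{586460}{1443}$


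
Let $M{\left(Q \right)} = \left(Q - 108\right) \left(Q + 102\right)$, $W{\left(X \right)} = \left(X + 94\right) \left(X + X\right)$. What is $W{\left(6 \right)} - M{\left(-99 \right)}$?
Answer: $1821$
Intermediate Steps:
$W{\left(X \right)} = 2 X \left(94 + X\right)$ ($W{\left(X \right)} = \left(94 + X\right) 2 X = 2 X \left(94 + X\right)$)
$M{\left(Q \right)} = \left(-108 + Q\right) \left(102 + Q\right)$ ($M{\left(Q \right)} = \left(Q - 108\right) \left(102 + Q\right) = \left(-108 + Q\right) \left(102 + Q\right)$)
$W{\left(6 \right)} - M{\left(-99 \right)} = 2 \cdot 6 \left(94 + 6\right) - \left(-11016 + \left(-99\right)^{2} - -594\right) = 2 \cdot 6 \cdot 100 - \left(-11016 + 9801 + 594\right) = 1200 - -621 = 1200 + 621 = 1821$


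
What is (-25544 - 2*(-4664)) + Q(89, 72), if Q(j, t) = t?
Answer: -16144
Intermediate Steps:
(-25544 - 2*(-4664)) + Q(89, 72) = (-25544 - 2*(-4664)) + 72 = (-25544 + 9328) + 72 = -16216 + 72 = -16144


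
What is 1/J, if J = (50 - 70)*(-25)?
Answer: 1/500 ≈ 0.0020000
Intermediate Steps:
J = 500 (J = -20*(-25) = 500)
1/J = 1/500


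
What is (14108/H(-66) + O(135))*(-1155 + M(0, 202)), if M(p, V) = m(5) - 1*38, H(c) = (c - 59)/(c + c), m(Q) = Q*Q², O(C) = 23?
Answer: -1991959908/125 ≈ -1.5936e+7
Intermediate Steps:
m(Q) = Q³
H(c) = (-59 + c)/(2*c) (H(c) = (-59 + c)/((2*c)) = (-59 + c)*(1/(2*c)) = (-59 + c)/(2*c))
M(p, V) = 87 (M(p, V) = 5³ - 1*38 = 125 - 38 = 87)
(14108/H(-66) + O(135))*(-1155 + M(0, 202)) = (14108/(((½)*(-59 - 66)/(-66))) + 23)*(-1155 + 87) = (14108/(((½)*(-1/66)*(-125))) + 23)*(-1068) = (14108/(125/132) + 23)*(-1068) = (14108*(132/125) + 23)*(-1068) = (1862256/125 + 23)*(-1068) = (1865131/125)*(-1068) = -1991959908/125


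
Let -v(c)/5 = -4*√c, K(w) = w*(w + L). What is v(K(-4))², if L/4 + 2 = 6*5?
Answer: -172800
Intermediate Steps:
L = 112 (L = -8 + 4*(6*5) = -8 + 4*30 = -8 + 120 = 112)
K(w) = w*(112 + w) (K(w) = w*(w + 112) = w*(112 + w))
v(c) = 20*√c (v(c) = -(-20)*√c = 20*√c)
v(K(-4))² = (20*√(-4*(112 - 4)))² = (20*√(-4*108))² = (20*√(-432))² = (20*(12*I*√3))² = (240*I*√3)² = -172800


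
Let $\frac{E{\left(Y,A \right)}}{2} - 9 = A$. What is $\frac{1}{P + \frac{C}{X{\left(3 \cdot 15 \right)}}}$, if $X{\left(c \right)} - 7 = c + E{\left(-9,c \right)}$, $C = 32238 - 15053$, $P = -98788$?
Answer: $- \frac{32}{3157779} \approx -1.0134 \cdot 10^{-5}$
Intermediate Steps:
$E{\left(Y,A \right)} = 18 + 2 A$
$C = 17185$ ($C = 32238 - 15053 = 17185$)
$X{\left(c \right)} = 25 + 3 c$ ($X{\left(c \right)} = 7 + \left(c + \left(18 + 2 c\right)\right) = 7 + \left(18 + 3 c\right) = 25 + 3 c$)
$\frac{1}{P + \frac{C}{X{\left(3 \cdot 15 \right)}}} = \frac{1}{-98788 + \frac{17185}{25 + 3 \cdot 3 \cdot 15}} = \frac{1}{-98788 + \frac{17185}{25 + 3 \cdot 45}} = \frac{1}{-98788 + \frac{17185}{25 + 135}} = \frac{1}{-98788 + \frac{17185}{160}} = \frac{1}{-98788 + 17185 \cdot \frac{1}{160}} = \frac{1}{-98788 + \frac{3437}{32}} = \frac{1}{- \frac{3157779}{32}} = - \frac{32}{3157779}$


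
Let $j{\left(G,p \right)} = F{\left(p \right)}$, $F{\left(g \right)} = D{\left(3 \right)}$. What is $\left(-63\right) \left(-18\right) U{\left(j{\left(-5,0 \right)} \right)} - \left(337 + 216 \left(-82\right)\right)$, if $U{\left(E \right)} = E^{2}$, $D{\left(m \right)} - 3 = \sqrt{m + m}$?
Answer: $34385 + 6804 \sqrt{6} \approx 51051.0$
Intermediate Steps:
$D{\left(m \right)} = 3 + \sqrt{2} \sqrt{m}$ ($D{\left(m \right)} = 3 + \sqrt{m + m} = 3 + \sqrt{2 m} = 3 + \sqrt{2} \sqrt{m}$)
$F{\left(g \right)} = 3 + \sqrt{6}$ ($F{\left(g \right)} = 3 + \sqrt{2} \sqrt{3} = 3 + \sqrt{6}$)
$j{\left(G,p \right)} = 3 + \sqrt{6}$
$\left(-63\right) \left(-18\right) U{\left(j{\left(-5,0 \right)} \right)} - \left(337 + 216 \left(-82\right)\right) = \left(-63\right) \left(-18\right) \left(3 + \sqrt{6}\right)^{2} - \left(337 + 216 \left(-82\right)\right) = 1134 \left(3 + \sqrt{6}\right)^{2} - \left(337 - 17712\right) = 1134 \left(3 + \sqrt{6}\right)^{2} - -17375 = 1134 \left(3 + \sqrt{6}\right)^{2} + 17375 = 17375 + 1134 \left(3 + \sqrt{6}\right)^{2}$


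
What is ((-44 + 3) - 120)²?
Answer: 25921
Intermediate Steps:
((-44 + 3) - 120)² = (-41 - 120)² = (-161)² = 25921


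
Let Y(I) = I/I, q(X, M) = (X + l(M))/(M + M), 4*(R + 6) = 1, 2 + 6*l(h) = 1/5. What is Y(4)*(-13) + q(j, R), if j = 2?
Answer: -1512/115 ≈ -13.148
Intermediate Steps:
l(h) = -3/10 (l(h) = -⅓ + (⅙)/5 = -⅓ + (⅙)*(⅕) = -⅓ + 1/30 = -3/10)
R = -23/4 (R = -6 + (¼)*1 = -6 + ¼ = -23/4 ≈ -5.7500)
q(X, M) = (-3/10 + X)/(2*M) (q(X, M) = (X - 3/10)/(M + M) = (-3/10 + X)/((2*M)) = (-3/10 + X)*(1/(2*M)) = (-3/10 + X)/(2*M))
Y(I) = 1
Y(4)*(-13) + q(j, R) = 1*(-13) + (-3 + 10*2)/(20*(-23/4)) = -13 + (1/20)*(-4/23)*(-3 + 20) = -13 + (1/20)*(-4/23)*17 = -13 - 17/115 = -1512/115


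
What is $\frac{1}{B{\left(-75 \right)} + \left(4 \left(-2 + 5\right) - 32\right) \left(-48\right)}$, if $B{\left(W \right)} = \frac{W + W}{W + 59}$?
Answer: $\frac{8}{7755} \approx 0.0010316$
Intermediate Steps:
$B{\left(W \right)} = \frac{2 W}{59 + W}$
$\frac{1}{B{\left(-75 \right)} + \left(4 \left(-2 + 5\right) - 32\right) \left(-48\right)} = \frac{1}{2 \left(-75\right) \frac{1}{59 - 75} + \left(4 \left(-2 + 5\right) - 32\right) \left(-48\right)} = \frac{1}{2 \left(-75\right) \frac{1}{-16} + \left(4 \cdot 3 - 32\right) \left(-48\right)} = \frac{1}{2 \left(-75\right) \left(- \frac{1}{16}\right) + \left(12 - 32\right) \left(-48\right)} = \frac{1}{\frac{75}{8} - -960} = \frac{1}{\frac{75}{8} + 960} = \frac{1}{\frac{7755}{8}} = \frac{8}{7755}$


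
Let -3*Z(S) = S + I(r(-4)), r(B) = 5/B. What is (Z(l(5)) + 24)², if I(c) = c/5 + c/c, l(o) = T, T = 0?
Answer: 9025/16 ≈ 564.06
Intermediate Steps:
l(o) = 0
I(c) = 1 + c/5 (I(c) = c*(⅕) + 1 = c/5 + 1 = 1 + c/5)
Z(S) = -¼ - S/3 (Z(S) = -(S + (1 + (5/(-4))/5))/3 = -(S + (1 + (5*(-¼))/5))/3 = -(S + (1 + (⅕)*(-5/4)))/3 = -(S + (1 - ¼))/3 = -(S + ¾)/3 = -(¾ + S)/3 = -¼ - S/3)
(Z(l(5)) + 24)² = ((-¼ - ⅓*0) + 24)² = ((-¼ + 0) + 24)² = (-¼ + 24)² = (95/4)² = 9025/16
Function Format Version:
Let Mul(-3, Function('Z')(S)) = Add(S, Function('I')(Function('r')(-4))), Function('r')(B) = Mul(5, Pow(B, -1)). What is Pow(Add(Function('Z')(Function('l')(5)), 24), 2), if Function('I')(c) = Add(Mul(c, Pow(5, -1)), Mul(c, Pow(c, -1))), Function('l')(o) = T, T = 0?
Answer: Rational(9025, 16) ≈ 564.06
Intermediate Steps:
Function('l')(o) = 0
Function('I')(c) = Add(1, Mul(Rational(1, 5), c)) (Function('I')(c) = Add(Mul(c, Rational(1, 5)), 1) = Add(Mul(Rational(1, 5), c), 1) = Add(1, Mul(Rational(1, 5), c)))
Function('Z')(S) = Add(Rational(-1, 4), Mul(Rational(-1, 3), S)) (Function('Z')(S) = Mul(Rational(-1, 3), Add(S, Add(1, Mul(Rational(1, 5), Mul(5, Pow(-4, -1)))))) = Mul(Rational(-1, 3), Add(S, Add(1, Mul(Rational(1, 5), Mul(5, Rational(-1, 4)))))) = Mul(Rational(-1, 3), Add(S, Add(1, Mul(Rational(1, 5), Rational(-5, 4))))) = Mul(Rational(-1, 3), Add(S, Add(1, Rational(-1, 4)))) = Mul(Rational(-1, 3), Add(S, Rational(3, 4))) = Mul(Rational(-1, 3), Add(Rational(3, 4), S)) = Add(Rational(-1, 4), Mul(Rational(-1, 3), S)))
Pow(Add(Function('Z')(Function('l')(5)), 24), 2) = Pow(Add(Add(Rational(-1, 4), Mul(Rational(-1, 3), 0)), 24), 2) = Pow(Add(Add(Rational(-1, 4), 0), 24), 2) = Pow(Add(Rational(-1, 4), 24), 2) = Pow(Rational(95, 4), 2) = Rational(9025, 16)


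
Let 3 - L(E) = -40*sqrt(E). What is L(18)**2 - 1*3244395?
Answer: -3215586 + 720*sqrt(2) ≈ -3.2146e+6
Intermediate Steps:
L(E) = 3 + 40*sqrt(E) (L(E) = 3 - (-40)*sqrt(E) = 3 + 40*sqrt(E))
L(18)**2 - 1*3244395 = (3 + 40*sqrt(18))**2 - 1*3244395 = (3 + 40*(3*sqrt(2)))**2 - 3244395 = (3 + 120*sqrt(2))**2 - 3244395 = -3244395 + (3 + 120*sqrt(2))**2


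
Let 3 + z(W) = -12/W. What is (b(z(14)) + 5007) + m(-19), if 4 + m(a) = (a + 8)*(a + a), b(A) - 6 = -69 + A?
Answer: 37479/7 ≈ 5354.1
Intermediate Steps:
z(W) = -3 - 12/W
b(A) = -63 + A (b(A) = 6 + (-69 + A) = -63 + A)
m(a) = -4 + 2*a*(8 + a) (m(a) = -4 + (a + 8)*(a + a) = -4 + (8 + a)*(2*a) = -4 + 2*a*(8 + a))
(b(z(14)) + 5007) + m(-19) = ((-63 + (-3 - 12/14)) + 5007) + (-4 + 2*(-19)² + 16*(-19)) = ((-63 + (-3 - 12*1/14)) + 5007) + (-4 + 2*361 - 304) = ((-63 + (-3 - 6/7)) + 5007) + (-4 + 722 - 304) = ((-63 - 27/7) + 5007) + 414 = (-468/7 + 5007) + 414 = 34581/7 + 414 = 37479/7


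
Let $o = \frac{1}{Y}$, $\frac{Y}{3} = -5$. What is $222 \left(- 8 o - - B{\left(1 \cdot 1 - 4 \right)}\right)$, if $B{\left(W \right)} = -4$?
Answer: $- \frac{3848}{5} \approx -769.6$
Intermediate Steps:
$Y = -15$ ($Y = 3 \left(-5\right) = -15$)
$o = - \frac{1}{15}$ ($o = \frac{1}{-15} = - \frac{1}{15} \approx -0.066667$)
$222 \left(- 8 o - - B{\left(1 \cdot 1 - 4 \right)}\right) = 222 \left(\left(-8\right) \left(- \frac{1}{15}\right) - 4\right) = 222 \left(\frac{8}{15} + \left(-4 + 0\right)\right) = 222 \left(\frac{8}{15} - 4\right) = 222 \left(- \frac{52}{15}\right) = - \frac{3848}{5}$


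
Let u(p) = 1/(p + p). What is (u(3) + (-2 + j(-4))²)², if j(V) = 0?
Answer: 625/36 ≈ 17.361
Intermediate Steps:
u(p) = 1/(2*p)
(u(3) + (-2 + j(-4))²)² = ((½)/3 + (-2 + 0)²)² = ((½)*(⅓) + (-2)²)² = (⅙ + 4)² = (25/6)² = 625/36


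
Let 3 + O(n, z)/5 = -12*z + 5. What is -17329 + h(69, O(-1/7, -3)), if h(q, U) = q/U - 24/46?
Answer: -75728423/4370 ≈ -17329.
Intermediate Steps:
O(n, z) = 10 - 60*z (O(n, z) = -15 + 5*(-12*z + 5) = -15 + 5*(5 - 12*z) = -15 + (25 - 60*z) = 10 - 60*z)
h(q, U) = -12/23 + q/U (h(q, U) = q/U - 24*1/46 = q/U - 12/23 = -12/23 + q/U)
-17329 + h(69, O(-1/7, -3)) = -17329 + (-12/23 + 69/(10 - 60*(-3))) = -17329 + (-12/23 + 69/(10 + 180)) = -17329 + (-12/23 + 69/190) = -17329 - 693/4370 = -75728423/4370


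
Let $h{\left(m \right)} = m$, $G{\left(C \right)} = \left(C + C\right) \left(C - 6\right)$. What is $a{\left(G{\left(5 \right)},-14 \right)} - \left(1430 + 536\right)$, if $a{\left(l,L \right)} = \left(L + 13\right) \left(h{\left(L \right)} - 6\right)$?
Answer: $-1946$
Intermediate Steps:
$G{\left(C \right)} = 2 C \left(-6 + C\right)$
$a{\left(l,L \right)} = \left(-6 + L\right) \left(13 + L\right)$ ($a{\left(l,L \right)} = \left(L + 13\right) \left(L - 6\right) = \left(13 + L\right) \left(-6 + L\right) = \left(-6 + L\right) \left(13 + L\right)$)
$a{\left(G{\left(5 \right)},-14 \right)} - \left(1430 + 536\right) = \left(-78 + \left(-14\right)^{2} + 7 \left(-14\right)\right) - \left(1430 + 536\right) = \left(-78 + 196 - 98\right) - 1966 = 20 - 1966 = -1946$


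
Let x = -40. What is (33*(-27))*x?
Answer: 35640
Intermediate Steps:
(33*(-27))*x = (33*(-27))*(-40) = -891*(-40) = 35640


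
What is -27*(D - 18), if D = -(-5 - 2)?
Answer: 297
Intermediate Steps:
D = 7 (D = -1*(-7) = 7)
-27*(D - 18) = -27*(7 - 18) = -27*(-11) = 297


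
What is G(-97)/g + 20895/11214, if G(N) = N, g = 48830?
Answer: 12133513/6518805 ≈ 1.8613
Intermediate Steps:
G(-97)/g + 20895/11214 = -97/48830 + 20895/11214 = -97*1/48830 + 20895*(1/11214) = -97/48830 + 995/534 = 12133513/6518805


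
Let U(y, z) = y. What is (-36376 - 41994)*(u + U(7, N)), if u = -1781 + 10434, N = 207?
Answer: -678684200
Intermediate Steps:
u = 8653
(-36376 - 41994)*(u + U(7, N)) = (-36376 - 41994)*(8653 + 7) = -78370*8660 = -678684200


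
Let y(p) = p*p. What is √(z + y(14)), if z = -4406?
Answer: I*√4210 ≈ 64.885*I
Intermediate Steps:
y(p) = p²
√(z + y(14)) = √(-4406 + 14²) = √(-4406 + 196) = √(-4210) = I*√4210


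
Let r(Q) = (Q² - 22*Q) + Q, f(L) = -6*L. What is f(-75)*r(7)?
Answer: -44100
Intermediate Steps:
r(Q) = Q² - 21*Q
f(-75)*r(7) = (-6*(-75))*(7*(-21 + 7)) = 450*(7*(-14)) = 450*(-98) = -44100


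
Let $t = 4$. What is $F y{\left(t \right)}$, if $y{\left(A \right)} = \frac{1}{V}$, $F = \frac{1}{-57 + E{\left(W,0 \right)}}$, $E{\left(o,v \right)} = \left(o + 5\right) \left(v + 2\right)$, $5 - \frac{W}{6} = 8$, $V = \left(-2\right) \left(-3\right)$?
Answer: $- \frac{1}{498} \approx -0.002008$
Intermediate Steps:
$V = 6$
$W = -18$ ($W = 30 - 48 = -18$)
$E{\left(o,v \right)} = \left(2 + v\right) \left(5 + o\right)$ ($E{\left(o,v \right)} = \left(5 + o\right) \left(2 + v\right) = \left(2 + v\right) \left(5 + o\right)$)
$F = - \frac{1}{83}$ ($F = \frac{1}{-57 + \left(10 + 2 \left(-18\right) + 5 \cdot 0 - 0\right)} = \frac{1}{-57 + \left(10 - 36 + 0 + 0\right)} = \frac{1}{-57 - 26} = \frac{1}{-83} = - \frac{1}{83} \approx -0.012048$)
$y{\left(A \right)} = \frac{1}{6}$
$F y{\left(t \right)} = \left(- \frac{1}{83}\right) \frac{1}{6} = - \frac{1}{498}$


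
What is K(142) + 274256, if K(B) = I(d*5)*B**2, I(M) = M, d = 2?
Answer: 475896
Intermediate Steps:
K(B) = 10*B**2 (K(B) = (2*5)*B**2 = 10*B**2)
K(142) + 274256 = 10*142**2 + 274256 = 10*20164 + 274256 = 201640 + 274256 = 475896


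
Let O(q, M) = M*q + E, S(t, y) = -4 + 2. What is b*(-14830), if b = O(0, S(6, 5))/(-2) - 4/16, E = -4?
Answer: -51905/2 ≈ -25953.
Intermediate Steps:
S(t, y) = -2
O(q, M) = -4 + M*q (O(q, M) = M*q - 4 = -4 + M*q)
b = 7/4 (b = (-4 - 2*0)/(-2) - 4/16 = (-4 + 0)*(-1/2) - 4*1/16 = -4*(-1/2) - 1/4 = 2 - 1/4 = 7/4 ≈ 1.7500)
b*(-14830) = (7/4)*(-14830) = -51905/2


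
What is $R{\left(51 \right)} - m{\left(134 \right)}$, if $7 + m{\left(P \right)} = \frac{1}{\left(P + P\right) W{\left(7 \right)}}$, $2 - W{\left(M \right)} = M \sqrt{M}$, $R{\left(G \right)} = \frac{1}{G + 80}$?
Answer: $\frac{41701199}{5950806} + \frac{7 \sqrt{7}}{90852} \approx 7.0079$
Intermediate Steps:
$R{\left(G \right)} = \frac{1}{80 + G}$
$W{\left(M \right)} = 2 - M^{\frac{3}{2}}$ ($W{\left(M \right)} = 2 - M \sqrt{M} = 2 - M^{\frac{3}{2}}$)
$m{\left(P \right)} = -7 + \frac{1}{2 P \left(2 - 7 \sqrt{7}\right)}$ ($m{\left(P \right)} = -7 + \frac{1}{\left(P + P\right) \left(2 - 7^{\frac{3}{2}}\right)} = -7 + \frac{1}{2 P \left(2 - 7 \sqrt{7}\right)}$)
$R{\left(51 \right)} - m{\left(134 \right)} = \frac{1}{80 + 51} - \left(-7 + \frac{1}{2 \cdot 134 \left(2 - 7 \sqrt{7}\right)}\right) = \frac{1}{131} - \left(-7 + \frac{1}{2} \cdot \frac{1}{134} \frac{1}{2 - 7 \sqrt{7}}\right) = \frac{1}{131} - \left(-7 + \frac{1}{268 \left(2 - 7 \sqrt{7}\right)}\right) = \frac{1}{131} + \left(7 - \frac{1}{268 \left(2 - 7 \sqrt{7}\right)}\right) = \frac{918}{131} - \frac{1}{268 \left(2 - 7 \sqrt{7}\right)}$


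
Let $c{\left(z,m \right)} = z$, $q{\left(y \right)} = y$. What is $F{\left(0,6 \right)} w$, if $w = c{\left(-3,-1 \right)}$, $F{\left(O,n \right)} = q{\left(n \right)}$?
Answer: $-18$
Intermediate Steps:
$F{\left(O,n \right)} = n$
$w = -3$
$F{\left(0,6 \right)} w = 6 \left(-3\right) = -18$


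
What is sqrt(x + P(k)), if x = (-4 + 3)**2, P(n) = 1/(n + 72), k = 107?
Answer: 6*sqrt(895)/179 ≈ 1.0028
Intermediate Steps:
P(n) = 1/(72 + n)
x = 1 (x = (-1)**2 = 1)
sqrt(x + P(k)) = sqrt(1 + 1/(72 + 107)) = sqrt(1 + 1/179) = sqrt(180/179) = 6*sqrt(895)/179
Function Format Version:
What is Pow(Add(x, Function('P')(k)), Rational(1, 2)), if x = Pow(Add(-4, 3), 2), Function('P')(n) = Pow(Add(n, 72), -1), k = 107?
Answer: Mul(Rational(6, 179), Pow(895, Rational(1, 2))) ≈ 1.0028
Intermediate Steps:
Function('P')(n) = Pow(Add(72, n), -1)
x = 1 (x = Pow(-1, 2) = 1)
Pow(Add(x, Function('P')(k)), Rational(1, 2)) = Pow(Add(1, Pow(Add(72, 107), -1)), Rational(1, 2)) = Pow(Add(1, Pow(179, -1)), Rational(1, 2)) = Pow(Add(1, Rational(1, 179)), Rational(1, 2)) = Pow(Rational(180, 179), Rational(1, 2)) = Mul(Rational(6, 179), Pow(895, Rational(1, 2)))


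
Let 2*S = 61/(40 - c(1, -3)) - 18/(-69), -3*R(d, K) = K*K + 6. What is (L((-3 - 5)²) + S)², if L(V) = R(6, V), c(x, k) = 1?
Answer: 6009160946881/3218436 ≈ 1.8671e+6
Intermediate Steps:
R(d, K) = -2 - K²/3 (R(d, K) = -(K*K + 6)/3 = -(K² + 6)/3 = -(6 + K²)/3 = -2 - K²/3)
L(V) = -2 - V²/3
S = 1637/1794 (S = (61/(40 - 1*1) - 18/(-69))/2 = (61/(40 - 1) - 18*(-1/69))/2 = (61/39 + 6/23)/2 = (½)*(1637/897) = 1637/1794 ≈ 0.91249)
(L((-3 - 5)²) + S)² = ((-2 - (-3 - 5)⁴/3) + 1637/1794)² = ((-2 - ((-8)²)²/3) + 1637/1794)² = ((-2 - ⅓*64²) + 1637/1794)² = ((-2 - ⅓*4096) + 1637/1794)² = ((-2 - 4096/3) + 1637/1794)² = (-4102/3 + 1637/1794)² = (-2451359/1794)² = 6009160946881/3218436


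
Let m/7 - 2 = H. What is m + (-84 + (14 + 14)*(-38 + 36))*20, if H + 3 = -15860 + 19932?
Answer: 25697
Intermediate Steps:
H = 4069 (H = -3 + (-15860 + 19932) = -3 + 4072 = 4069)
m = 28497 (m = 14 + 7*4069 = 14 + 28483 = 28497)
m + (-84 + (14 + 14)*(-38 + 36))*20 = 28497 + (-84 + (14 + 14)*(-38 + 36))*20 = 28497 + (-84 + 28*(-2))*20 = 28497 + (-84 - 56)*20 = 28497 - 140*20 = 28497 - 2800 = 25697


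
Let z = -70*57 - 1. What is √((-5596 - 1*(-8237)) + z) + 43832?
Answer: 43832 + 15*I*√6 ≈ 43832.0 + 36.742*I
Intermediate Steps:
z = -3991 (z = -3990 - 1 = -3991)
√((-5596 - 1*(-8237)) + z) + 43832 = √((-5596 - 1*(-8237)) - 3991) + 43832 = √((-5596 + 8237) - 3991) + 43832 = √(2641 - 3991) + 43832 = √(-1350) + 43832 = 15*I*√6 + 43832 = 43832 + 15*I*√6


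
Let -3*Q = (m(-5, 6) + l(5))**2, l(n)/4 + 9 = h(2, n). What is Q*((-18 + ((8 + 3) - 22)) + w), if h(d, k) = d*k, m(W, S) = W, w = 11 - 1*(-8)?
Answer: 10/3 ≈ 3.3333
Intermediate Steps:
w = 19 (w = 11 + 8 = 19)
l(n) = -36 + 8*n (l(n) = -36 + 4*(2*n) = -36 + 8*n)
Q = -1/3 (Q = -(-5 + (-36 + 8*5))**2/3 = -(-5 + (-36 + 40))**2/3 = -(-5 + 4)**2/3 = -1/3*(-1)**2 = -1/3*1 = -1/3 ≈ -0.33333)
Q*((-18 + ((8 + 3) - 22)) + w) = -((-18 + ((8 + 3) - 22)) + 19)/3 = -((-18 + (11 - 22)) + 19)/3 = -((-18 - 11) + 19)/3 = -(-29 + 19)/3 = -1/3*(-10) = 10/3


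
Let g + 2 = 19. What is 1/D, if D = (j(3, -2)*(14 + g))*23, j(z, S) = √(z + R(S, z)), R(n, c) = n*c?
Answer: -I*√3/2139 ≈ -0.00080975*I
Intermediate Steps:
g = 17 (g = -2 + 19 = 17)
R(n, c) = c*n
j(z, S) = √(z + S*z) (j(z, S) = √(z + z*S) = √(z + S*z))
D = 713*I*√3 (D = (√(3*(1 - 2))*(14 + 17))*23 = (√(3*(-1))*31)*23 = (√(-3)*31)*23 = ((I*√3)*31)*23 = (31*I*√3)*23 = 713*I*√3 ≈ 1235.0*I)
1/D = 1/(713*I*√3) = -I*√3/2139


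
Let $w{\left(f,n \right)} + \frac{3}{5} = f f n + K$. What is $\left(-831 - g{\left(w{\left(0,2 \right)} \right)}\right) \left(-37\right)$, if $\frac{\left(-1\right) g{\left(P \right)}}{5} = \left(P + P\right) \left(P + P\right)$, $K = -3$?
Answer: $\frac{105783}{5} \approx 21157.0$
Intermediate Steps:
$w{\left(f,n \right)} = - \frac{18}{5} + n f^{2}$ ($w{\left(f,n \right)} = - \frac{3}{5} + \left(f f n - 3\right) = - \frac{3}{5} + \left(f^{2} n - 3\right) = - \frac{3}{5} + \left(n f^{2} - 3\right) = - \frac{3}{5} + \left(-3 + n f^{2}\right) = - \frac{18}{5} + n f^{2}$)
$g{\left(P \right)} = - 20 P^{2}$ ($g{\left(P \right)} = - 5 \left(P + P\right) \left(P + P\right) = - 5 \cdot 2 P 2 P = - 5 \cdot 4 P^{2} = - 20 P^{2}$)
$\left(-831 - g{\left(w{\left(0,2 \right)} \right)}\right) \left(-37\right) = \left(-831 - - 20 \left(- \frac{18}{5} + 2 \cdot 0^{2}\right)^{2}\right) \left(-37\right) = \left(-831 - - 20 \left(- \frac{18}{5} + 2 \cdot 0\right)^{2}\right) \left(-37\right) = \left(-831 - - 20 \left(- \frac{18}{5} + 0\right)^{2}\right) \left(-37\right) = \left(-831 - - 20 \left(- \frac{18}{5}\right)^{2}\right) \left(-37\right) = \left(-831 - \left(-20\right) \frac{324}{25}\right) \left(-37\right) = \left(-831 - - \frac{1296}{5}\right) \left(-37\right) = \left(-831 + \frac{1296}{5}\right) \left(-37\right) = \left(- \frac{2859}{5}\right) \left(-37\right) = \frac{105783}{5}$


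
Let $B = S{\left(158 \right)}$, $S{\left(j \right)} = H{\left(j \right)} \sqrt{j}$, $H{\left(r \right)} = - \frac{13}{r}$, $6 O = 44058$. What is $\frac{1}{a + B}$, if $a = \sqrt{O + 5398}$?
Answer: $\frac{158}{- 13 \sqrt{158} + 158 \sqrt{12741}} \approx 0.0089412$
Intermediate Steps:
$O = 7343$ ($O = \frac{1}{6} \cdot 44058 = 7343$)
$a = \sqrt{12741}$ ($a = \sqrt{7343 + 5398} = \sqrt{12741} \approx 112.88$)
$S{\left(j \right)} = - \frac{13}{\sqrt{j}}$ ($S{\left(j \right)} = - \frac{13}{j} \sqrt{j} = - \frac{13}{\sqrt{j}}$)
$B = - \frac{13 \sqrt{158}}{158}$ ($B = - \frac{13}{\sqrt{158}} = - 13 \frac{\sqrt{158}}{158} = - \frac{13 \sqrt{158}}{158} \approx -1.0342$)
$\frac{1}{a + B} = \frac{1}{\sqrt{12741} - \frac{13 \sqrt{158}}{158}}$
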